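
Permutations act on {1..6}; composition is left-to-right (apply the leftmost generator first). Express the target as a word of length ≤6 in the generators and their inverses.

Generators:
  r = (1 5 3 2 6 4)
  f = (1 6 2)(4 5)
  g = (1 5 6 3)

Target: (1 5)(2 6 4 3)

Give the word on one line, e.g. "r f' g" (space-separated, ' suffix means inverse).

f' f' f' r

  after f': (1 2 6)(4 5)
  after f': (1 6 2)
  after f': (4 5)
  after r: (1 5)(2 6 4 3)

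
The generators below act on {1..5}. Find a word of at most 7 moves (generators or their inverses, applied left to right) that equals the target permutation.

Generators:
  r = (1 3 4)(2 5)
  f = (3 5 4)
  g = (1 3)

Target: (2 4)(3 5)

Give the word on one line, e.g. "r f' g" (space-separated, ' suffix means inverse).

  after g: (1 3)
  after f: (1 5 4 3)
  after f: (1 4 5 3)
  after r: (2 5 4)
  after f: (2 4)(3 5)

g f f r f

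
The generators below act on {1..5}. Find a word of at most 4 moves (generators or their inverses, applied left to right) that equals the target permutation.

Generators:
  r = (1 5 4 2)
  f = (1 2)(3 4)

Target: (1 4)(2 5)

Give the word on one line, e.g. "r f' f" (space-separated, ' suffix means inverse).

r' r'

  after r': (1 2 4 5)
  after r': (1 4)(2 5)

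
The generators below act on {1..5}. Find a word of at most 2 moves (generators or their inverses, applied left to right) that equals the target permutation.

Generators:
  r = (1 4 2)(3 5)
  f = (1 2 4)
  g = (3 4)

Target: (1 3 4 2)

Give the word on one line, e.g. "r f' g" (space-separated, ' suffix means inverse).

f' g

  after f': (1 4 2)
  after g: (1 3 4 2)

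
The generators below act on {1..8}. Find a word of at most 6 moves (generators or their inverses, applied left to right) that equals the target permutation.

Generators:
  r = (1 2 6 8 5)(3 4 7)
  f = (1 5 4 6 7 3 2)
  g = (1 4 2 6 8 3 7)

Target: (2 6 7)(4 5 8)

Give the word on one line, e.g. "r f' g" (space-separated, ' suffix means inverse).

r' r' r' f' g'

  after r': (1 5 8 6 2)(3 7 4)
  after r': (1 8 2 5 6)(3 4 7)
  after r': (1 6 5 2 8)
  after f': (1 4 5 3 7 6)(2 8)
  after g': (2 6 7)(4 5 8)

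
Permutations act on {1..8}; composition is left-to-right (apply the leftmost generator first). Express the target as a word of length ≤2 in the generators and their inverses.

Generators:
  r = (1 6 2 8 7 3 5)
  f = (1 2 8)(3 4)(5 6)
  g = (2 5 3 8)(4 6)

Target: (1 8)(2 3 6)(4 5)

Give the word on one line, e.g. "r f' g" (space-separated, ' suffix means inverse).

f g'

  after f: (1 2 8)(3 4)(5 6)
  after g': (1 8)(2 3 6)(4 5)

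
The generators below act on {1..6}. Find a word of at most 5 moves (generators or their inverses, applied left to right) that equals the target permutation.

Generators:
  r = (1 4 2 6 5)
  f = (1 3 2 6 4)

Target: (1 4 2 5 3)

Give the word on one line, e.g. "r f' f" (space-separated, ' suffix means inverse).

r' f r' f

  after r': (1 5 6 2 4)
  after f: (1 5 4 3 2)
  after r': (1 6 2 5)(3 4)
  after f: (1 4 2 5 3)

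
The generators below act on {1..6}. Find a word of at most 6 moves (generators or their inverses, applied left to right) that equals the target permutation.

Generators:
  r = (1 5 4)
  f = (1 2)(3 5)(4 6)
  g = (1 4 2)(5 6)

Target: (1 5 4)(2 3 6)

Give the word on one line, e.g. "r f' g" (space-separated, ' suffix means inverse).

r' f' r f' r'

  after r': (1 4 5)
  after f': (1 6 4 3 5 2)
  after r: (1 6)(2 5)(3 4)
  after f': (1 4 5)(2 3 6)
  after r': (1 5 4)(2 3 6)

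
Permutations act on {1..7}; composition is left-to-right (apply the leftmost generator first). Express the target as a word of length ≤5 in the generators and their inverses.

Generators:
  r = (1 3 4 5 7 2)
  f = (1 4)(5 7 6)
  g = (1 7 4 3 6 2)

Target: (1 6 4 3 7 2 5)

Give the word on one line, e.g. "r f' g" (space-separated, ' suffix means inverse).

  after g': (1 2 6 3 4 7)
  after f': (1 2 7 4 5 6 3)
  after f': (1 2 5 7)(3 4 6)
  after g': (1 6 4 3 7 2 5)

g' f' f' g'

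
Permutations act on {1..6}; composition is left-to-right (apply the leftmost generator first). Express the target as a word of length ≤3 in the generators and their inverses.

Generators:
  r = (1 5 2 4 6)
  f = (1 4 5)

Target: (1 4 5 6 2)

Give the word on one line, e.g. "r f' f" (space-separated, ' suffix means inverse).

  after r': (1 6 4 2 5)
  after r': (1 4 5 6 2)

r' r'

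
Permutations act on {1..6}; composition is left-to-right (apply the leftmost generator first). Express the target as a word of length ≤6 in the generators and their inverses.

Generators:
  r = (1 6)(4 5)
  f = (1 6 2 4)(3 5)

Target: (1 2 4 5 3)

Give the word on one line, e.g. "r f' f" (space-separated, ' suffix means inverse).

  after f: (1 6 2 4)(3 5)
  after r: (2 5 3 4 6)
  after f': (1 4)(2 3)
  after f': (1 2 5 3 6)
  after r: (1 2 4 5 3)

f r f' f' r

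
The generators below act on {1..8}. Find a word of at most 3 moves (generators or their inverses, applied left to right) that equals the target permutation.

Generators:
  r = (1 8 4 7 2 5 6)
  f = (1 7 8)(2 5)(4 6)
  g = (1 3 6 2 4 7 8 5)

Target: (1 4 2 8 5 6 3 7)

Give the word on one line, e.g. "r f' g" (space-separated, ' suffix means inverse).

g' r f'

  after g': (1 5 8 7 4 2 6 3)
  after r: (1 6 3 8 2)(4 5)
  after f': (1 4 2 8 5 6 3 7)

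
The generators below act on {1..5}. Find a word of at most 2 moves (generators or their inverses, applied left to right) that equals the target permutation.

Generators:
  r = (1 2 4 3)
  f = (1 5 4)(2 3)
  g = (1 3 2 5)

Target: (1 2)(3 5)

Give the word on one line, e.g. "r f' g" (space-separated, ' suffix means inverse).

  after g': (1 5 2 3)
  after g': (1 2)(3 5)

g' g'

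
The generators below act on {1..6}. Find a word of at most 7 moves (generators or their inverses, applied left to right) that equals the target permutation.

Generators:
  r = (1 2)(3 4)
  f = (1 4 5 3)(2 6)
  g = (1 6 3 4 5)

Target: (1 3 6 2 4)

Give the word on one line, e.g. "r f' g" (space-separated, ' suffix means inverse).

  after g: (1 6 3 4 5)
  after f: (1 2 6)(3 5 4)
  after r: (2 6)(3 5)
  after g: (1 6 2 3)(4 5)
  after g: (1 3 6 2 4)

g f r g g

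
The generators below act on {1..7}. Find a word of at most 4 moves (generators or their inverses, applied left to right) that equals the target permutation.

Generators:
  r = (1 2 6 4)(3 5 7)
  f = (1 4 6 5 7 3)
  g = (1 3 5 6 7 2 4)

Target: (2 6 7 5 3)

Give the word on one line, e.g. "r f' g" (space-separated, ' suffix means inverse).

  after f: (1 4 6 5 7 3)
  after r: (2 6 7 5 3)

f r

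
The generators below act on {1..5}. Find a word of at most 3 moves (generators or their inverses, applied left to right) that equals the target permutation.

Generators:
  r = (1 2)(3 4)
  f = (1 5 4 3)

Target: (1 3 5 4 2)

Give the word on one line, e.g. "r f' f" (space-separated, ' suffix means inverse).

f' f' r'

  after f': (1 3 4 5)
  after f': (1 4)(3 5)
  after r': (1 3 5 4 2)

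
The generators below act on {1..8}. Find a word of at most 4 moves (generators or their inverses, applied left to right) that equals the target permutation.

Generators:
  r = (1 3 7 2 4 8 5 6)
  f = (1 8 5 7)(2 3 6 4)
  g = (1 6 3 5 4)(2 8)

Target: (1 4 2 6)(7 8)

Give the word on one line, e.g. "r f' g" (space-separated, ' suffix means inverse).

  after g: (1 6 3 5 4)(2 8)
  after g: (1 3 4 6 5)
  after f: (1 6 7)(2 3)(5 8)
  after f: (1 4 2 6)(7 8)

g g f f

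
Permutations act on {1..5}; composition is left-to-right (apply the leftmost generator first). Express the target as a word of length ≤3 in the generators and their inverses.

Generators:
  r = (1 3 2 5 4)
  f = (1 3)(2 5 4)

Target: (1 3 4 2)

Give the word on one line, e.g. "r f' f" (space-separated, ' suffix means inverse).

  after r: (1 3 2 5 4)
  after f: (2 4 3 5)
  after r: (1 3 4 2)

r f r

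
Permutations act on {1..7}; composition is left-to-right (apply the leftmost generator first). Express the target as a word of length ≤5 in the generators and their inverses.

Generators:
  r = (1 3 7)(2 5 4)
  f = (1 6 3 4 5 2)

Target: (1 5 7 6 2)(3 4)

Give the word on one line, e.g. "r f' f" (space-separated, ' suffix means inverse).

  after f': (1 2 5 4 3 6)
  after f': (1 5 3)(2 4 6)
  after r: (1 4 6 5 7)
  after f: (1 5 7 6 2)(3 4)

f' f' r f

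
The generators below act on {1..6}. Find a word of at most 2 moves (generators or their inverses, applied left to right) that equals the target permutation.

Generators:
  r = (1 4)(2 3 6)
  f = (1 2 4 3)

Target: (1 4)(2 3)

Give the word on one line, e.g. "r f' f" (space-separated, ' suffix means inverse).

  after f: (1 2 4 3)
  after f: (1 4)(2 3)

f f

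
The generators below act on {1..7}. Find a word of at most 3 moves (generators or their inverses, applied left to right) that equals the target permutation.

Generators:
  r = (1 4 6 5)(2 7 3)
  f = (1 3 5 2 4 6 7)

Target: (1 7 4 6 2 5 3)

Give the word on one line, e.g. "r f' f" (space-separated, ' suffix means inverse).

  after r: (1 4 6 5)(2 7 3)
  after f': (1 2 6 3 5 7)
  after r: (1 7 4 6 2 5 3)

r f' r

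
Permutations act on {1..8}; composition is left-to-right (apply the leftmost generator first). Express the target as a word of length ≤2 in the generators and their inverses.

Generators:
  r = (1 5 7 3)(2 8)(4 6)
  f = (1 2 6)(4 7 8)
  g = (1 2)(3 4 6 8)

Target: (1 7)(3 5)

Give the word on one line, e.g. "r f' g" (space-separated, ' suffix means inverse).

  after r: (1 5 7 3)(2 8)(4 6)
  after r: (1 7)(3 5)

r r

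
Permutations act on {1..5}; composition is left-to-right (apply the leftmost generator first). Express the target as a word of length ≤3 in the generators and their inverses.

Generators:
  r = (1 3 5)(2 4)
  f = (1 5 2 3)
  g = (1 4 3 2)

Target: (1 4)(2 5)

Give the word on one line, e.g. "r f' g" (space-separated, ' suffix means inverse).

  after f': (1 3 2 5)
  after g': (1 4)(2 5)

f' g'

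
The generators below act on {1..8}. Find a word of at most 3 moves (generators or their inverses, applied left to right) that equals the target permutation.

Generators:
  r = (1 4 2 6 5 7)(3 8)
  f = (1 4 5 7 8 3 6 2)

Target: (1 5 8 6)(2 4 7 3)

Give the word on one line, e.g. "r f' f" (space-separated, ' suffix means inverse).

  after f: (1 4 5 7 8 3 6 2)
  after f: (1 5 8 6)(2 4 7 3)

f f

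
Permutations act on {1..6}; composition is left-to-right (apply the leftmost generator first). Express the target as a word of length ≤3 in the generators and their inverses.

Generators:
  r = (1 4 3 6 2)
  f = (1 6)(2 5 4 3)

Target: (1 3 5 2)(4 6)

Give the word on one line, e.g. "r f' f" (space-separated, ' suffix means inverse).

  after r': (1 2 6 3 4)
  after f': (1 3 5 2)(4 6)

r' f'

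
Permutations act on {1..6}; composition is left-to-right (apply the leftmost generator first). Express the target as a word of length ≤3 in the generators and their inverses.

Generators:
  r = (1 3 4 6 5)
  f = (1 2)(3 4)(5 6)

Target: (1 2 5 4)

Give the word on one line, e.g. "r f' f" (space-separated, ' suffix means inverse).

f r'

  after f: (1 2)(3 4)(5 6)
  after r': (1 2 5 4)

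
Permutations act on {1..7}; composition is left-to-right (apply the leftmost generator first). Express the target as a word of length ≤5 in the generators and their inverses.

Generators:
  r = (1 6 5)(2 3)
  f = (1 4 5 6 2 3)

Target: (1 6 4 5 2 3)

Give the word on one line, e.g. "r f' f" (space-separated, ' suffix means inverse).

  after r: (1 6 5)(2 3)
  after f': (1 5 3 6 4)
  after r': (1 6 4 5 2 3)

r f' r'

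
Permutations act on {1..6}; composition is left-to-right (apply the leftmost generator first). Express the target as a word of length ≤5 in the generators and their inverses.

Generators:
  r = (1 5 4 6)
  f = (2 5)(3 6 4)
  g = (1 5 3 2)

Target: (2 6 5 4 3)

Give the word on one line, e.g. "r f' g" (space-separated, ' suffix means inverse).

  after g': (1 2 3 5)
  after r': (1 2 3)(4 5 6)
  after f: (1 5 4 2 6 3)
  after g': (2 6 5 4 3)

g' r' f g'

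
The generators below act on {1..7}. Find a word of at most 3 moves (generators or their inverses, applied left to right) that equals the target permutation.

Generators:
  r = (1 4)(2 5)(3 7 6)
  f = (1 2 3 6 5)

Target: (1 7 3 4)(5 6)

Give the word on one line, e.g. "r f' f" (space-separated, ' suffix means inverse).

f' f' r'

  after f': (1 5 6 3 2)
  after f': (1 6 2 5 3)
  after r': (1 7 3 4)(5 6)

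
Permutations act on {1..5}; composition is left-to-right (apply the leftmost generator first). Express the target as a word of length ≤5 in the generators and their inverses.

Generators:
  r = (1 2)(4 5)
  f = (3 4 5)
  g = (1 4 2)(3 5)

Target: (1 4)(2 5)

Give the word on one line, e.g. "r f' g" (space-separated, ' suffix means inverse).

  after g: (1 4 2)(3 5)
  after f': (1 3 4 2)
  after f': (1 5 4 2)
  after g: (1 3 5 2 4)
  after f: (1 4)(2 5)

g f' f' g f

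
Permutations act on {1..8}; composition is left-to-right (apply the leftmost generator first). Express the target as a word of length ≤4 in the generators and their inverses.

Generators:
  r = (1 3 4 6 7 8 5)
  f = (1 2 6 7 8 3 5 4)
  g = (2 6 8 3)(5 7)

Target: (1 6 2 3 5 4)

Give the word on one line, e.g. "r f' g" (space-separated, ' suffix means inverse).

f' r

  after f': (1 4 5 3 8 7 6 2)
  after r: (1 6 2 3 5 4)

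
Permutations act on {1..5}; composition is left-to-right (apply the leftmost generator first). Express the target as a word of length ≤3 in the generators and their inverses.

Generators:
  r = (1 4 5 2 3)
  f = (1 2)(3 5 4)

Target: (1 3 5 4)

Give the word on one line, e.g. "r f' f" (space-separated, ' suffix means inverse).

r r f'

  after r: (1 4 5 2 3)
  after r: (1 5 3 4 2)
  after f': (1 3 5 4)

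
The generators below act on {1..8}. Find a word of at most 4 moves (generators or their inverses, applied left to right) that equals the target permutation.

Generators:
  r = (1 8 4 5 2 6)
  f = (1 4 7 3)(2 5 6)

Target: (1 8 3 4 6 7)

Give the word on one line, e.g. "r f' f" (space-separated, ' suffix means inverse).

  after r: (1 8 4 5 2 6)
  after f': (1 8)(2 5 6 3 7 4)
  after f': (1 8 3 4 6 7)

r f' f'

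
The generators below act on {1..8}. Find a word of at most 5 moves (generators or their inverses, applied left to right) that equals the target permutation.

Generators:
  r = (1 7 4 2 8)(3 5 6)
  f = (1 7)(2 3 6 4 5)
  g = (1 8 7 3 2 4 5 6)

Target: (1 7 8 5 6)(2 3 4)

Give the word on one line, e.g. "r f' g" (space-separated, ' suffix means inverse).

  after f: (1 7)(2 3 6 4 5)
  after r': (2 6 7 8)(3 5 4)
  after f': (1 7 8 5 6)(2 3 4)

f r' f'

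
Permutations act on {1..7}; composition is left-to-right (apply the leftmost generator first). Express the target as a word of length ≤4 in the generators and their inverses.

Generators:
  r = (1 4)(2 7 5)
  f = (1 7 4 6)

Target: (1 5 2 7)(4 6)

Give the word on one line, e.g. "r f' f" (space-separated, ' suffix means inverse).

f' f' f' r

  after f': (1 6 4 7)
  after f': (1 4)(6 7)
  after f': (1 7 4 6)
  after r: (1 5 2 7)(4 6)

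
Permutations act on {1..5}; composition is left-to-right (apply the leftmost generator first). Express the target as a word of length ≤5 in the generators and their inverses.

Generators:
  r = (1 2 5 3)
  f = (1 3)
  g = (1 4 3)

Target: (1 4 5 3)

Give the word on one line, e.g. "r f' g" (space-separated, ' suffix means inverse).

r f g r' g

  after r: (1 2 5 3)
  after f: (1 2 5)
  after g: (1 2 5 4 3)
  after r': (4 5)
  after g: (1 4 5 3)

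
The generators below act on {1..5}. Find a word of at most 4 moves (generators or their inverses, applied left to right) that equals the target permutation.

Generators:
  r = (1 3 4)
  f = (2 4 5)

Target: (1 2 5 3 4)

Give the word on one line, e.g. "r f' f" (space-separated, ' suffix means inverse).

r r f' r'

  after r: (1 3 4)
  after r: (1 4 3)
  after f': (1 2 5 4 3)
  after r': (1 2 5 3 4)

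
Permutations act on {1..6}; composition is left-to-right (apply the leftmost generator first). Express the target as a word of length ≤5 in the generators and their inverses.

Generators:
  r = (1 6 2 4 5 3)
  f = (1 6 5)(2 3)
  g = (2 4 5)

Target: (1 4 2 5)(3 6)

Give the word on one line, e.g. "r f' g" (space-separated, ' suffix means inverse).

g' r f g'

  after g': (2 5 4)
  after r: (1 6 2 3)
  after f: (1 5)(3 6)
  after g': (1 4 2 5)(3 6)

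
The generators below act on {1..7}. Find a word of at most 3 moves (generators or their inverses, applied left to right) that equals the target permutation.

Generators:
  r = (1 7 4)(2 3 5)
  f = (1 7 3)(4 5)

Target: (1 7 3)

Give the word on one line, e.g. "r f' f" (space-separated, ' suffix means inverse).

  after f': (1 3 7)(4 5)
  after f': (1 7 3)

f' f'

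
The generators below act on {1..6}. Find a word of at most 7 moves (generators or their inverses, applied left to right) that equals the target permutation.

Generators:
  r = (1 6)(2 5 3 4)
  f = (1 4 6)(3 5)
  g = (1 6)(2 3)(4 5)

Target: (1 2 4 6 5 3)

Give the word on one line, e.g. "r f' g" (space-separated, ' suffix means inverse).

f r' f' r' f'

  after f: (1 4 6)(3 5)
  after r': (1 3 2 4)
  after f': (1 5 3 2)(4 6)
  after r': (1 2 6 3 4)
  after f': (1 2 4 6 5 3)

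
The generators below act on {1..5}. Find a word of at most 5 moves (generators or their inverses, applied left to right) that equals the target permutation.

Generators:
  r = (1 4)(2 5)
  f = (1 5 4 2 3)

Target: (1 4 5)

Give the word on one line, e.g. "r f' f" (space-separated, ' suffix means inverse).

  after f: (1 5 4 2 3)
  after r: (1 2 3 4 5)
  after f: (1 3 2)
  after f: (2 5 4)
  after r: (1 4 5)

f r f f r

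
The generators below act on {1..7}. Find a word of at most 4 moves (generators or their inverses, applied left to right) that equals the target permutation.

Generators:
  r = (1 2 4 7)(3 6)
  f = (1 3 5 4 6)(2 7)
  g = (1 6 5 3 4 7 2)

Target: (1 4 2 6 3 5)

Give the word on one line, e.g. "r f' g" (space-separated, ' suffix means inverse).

  after g: (1 6 5 3 4 7 2)
  after f': (1 4 2 6 3 5)

g f'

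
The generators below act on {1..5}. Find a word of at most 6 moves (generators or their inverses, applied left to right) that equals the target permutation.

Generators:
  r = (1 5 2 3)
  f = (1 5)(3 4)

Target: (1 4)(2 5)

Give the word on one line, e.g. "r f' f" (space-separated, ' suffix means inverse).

  after r': (1 3 2 5)
  after f: (1 4 3 2)
  after f: (1 3 2 5)
  after f: (1 4 3 2)
  after r: (1 4)(2 5)

r' f f f r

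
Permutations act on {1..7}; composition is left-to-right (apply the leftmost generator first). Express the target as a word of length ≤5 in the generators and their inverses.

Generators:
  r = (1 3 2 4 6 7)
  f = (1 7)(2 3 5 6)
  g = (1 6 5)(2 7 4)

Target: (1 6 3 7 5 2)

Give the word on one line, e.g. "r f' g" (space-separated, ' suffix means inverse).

g' f r' g f'

  after g': (1 5 6)(2 4 7)
  after f: (1 6 7 3 5 2 4)
  after r': (1 4 7)(3 5)
  after g: (1 2 7 6 5 3)
  after f': (1 6 3 7 5 2)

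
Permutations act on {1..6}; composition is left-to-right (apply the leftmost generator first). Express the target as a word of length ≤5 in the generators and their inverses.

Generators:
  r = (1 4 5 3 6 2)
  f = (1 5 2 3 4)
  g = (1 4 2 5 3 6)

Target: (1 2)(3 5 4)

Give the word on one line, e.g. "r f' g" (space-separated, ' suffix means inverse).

g r' r'

  after g: (1 4 2 5 3 6)
  after r': (2 4 6)
  after r': (1 2)(3 5 4)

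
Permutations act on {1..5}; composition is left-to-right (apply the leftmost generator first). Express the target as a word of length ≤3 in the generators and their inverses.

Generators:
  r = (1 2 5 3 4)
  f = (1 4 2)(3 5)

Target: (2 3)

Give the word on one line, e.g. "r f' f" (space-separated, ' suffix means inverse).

  after f': (1 2 4)(3 5)
  after r': (2 3)

f' r'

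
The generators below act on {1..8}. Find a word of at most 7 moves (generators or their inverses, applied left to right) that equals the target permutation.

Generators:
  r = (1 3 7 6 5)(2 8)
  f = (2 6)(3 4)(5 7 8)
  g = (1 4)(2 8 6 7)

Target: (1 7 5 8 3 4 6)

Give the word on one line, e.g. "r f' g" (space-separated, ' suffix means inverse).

  after g: (1 4)(2 8 6 7)
  after g: (2 6)(7 8)
  after f': (3 4)(5 8)
  after r: (1 3 4 7 6 5 2 8)
  after r: (1 7 5 8 3 4 6)

g g f' r r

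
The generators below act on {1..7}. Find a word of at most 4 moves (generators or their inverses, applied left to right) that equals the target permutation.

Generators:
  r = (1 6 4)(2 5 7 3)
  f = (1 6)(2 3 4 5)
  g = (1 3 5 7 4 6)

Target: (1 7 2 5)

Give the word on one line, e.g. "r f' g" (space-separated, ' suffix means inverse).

  after r: (1 6 4)(2 5 7 3)
  after r: (1 4 6)(2 7)(3 5)
  after g': (1 7 2 5)

r r g'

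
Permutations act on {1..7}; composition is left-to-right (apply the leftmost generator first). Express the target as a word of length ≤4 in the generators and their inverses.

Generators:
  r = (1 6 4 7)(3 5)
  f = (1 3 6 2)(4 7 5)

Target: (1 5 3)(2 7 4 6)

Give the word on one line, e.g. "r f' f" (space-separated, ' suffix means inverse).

f' f' f' r'

  after f': (1 2 6 3)(4 5 7)
  after f': (1 6)(2 3)(4 7 5)
  after f': (1 3 6 2)
  after r': (1 5 3)(2 7 4 6)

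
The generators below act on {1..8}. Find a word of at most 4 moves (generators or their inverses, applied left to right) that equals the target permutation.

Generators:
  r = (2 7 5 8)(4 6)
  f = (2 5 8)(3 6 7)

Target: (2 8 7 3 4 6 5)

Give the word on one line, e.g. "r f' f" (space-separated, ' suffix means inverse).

f' f' r

  after f': (2 8 5)(3 7 6)
  after f': (2 5 8)(3 6 7)
  after r: (2 8 7 3 4 6 5)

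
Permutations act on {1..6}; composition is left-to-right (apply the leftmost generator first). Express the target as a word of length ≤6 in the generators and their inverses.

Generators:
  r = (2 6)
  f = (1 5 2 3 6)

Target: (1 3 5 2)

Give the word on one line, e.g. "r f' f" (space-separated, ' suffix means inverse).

f f f r'

  after f: (1 5 2 3 6)
  after f: (1 2 6 5 3)
  after f: (1 3 5 6 2)
  after r': (1 3 5 2)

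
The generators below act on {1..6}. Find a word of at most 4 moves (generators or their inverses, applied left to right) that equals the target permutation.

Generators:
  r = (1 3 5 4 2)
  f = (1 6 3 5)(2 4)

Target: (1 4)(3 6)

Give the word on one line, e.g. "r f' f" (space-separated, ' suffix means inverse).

r' f

  after r': (1 2 4 5 3)
  after f: (1 4)(3 6)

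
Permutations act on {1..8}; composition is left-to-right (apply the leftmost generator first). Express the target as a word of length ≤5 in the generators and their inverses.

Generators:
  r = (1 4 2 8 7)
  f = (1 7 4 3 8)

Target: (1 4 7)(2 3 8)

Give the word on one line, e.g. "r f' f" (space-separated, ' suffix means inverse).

  after f': (1 8 3 4 7)
  after r': (1 2 4 8 3)
  after f: (1 2 3 7 4)
  after r': (1 4 7)(2 3 8)

f' r' f r'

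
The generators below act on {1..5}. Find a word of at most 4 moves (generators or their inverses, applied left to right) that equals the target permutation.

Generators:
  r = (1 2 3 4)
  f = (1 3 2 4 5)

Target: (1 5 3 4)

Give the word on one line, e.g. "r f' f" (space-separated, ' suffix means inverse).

  after f': (1 5 4 2 3)
  after r': (1 5 3 4)

f' r'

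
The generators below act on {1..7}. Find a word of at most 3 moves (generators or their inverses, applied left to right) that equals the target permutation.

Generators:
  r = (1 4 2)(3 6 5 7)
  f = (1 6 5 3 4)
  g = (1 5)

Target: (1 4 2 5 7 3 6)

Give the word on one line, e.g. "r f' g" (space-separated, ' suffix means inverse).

  after r: (1 4 2)(3 6 5 7)
  after g': (1 4 2 5 7 3 6)

r g'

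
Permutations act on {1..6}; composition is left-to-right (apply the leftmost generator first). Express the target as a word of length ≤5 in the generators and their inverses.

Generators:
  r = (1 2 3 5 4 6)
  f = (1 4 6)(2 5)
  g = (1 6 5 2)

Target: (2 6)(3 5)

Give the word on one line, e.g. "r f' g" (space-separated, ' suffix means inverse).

  after g: (1 6 5 2)
  after f: (2 4 6)
  after g: (1 6)(2 4 5)
  after r: (2 6)(3 5)

g f g r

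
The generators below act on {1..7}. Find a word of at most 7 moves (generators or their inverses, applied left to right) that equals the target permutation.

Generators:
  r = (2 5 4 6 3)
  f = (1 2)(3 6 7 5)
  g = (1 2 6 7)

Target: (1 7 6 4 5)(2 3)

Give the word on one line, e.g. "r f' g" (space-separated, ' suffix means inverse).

  after r: (2 5 4 6 3)
  after r: (2 4 3 5 6)
  after r: (2 6 5 3 4)
  after r: (2 3 6 4 5)
  after g': (1 7 6 4 5)(2 3)

r r r r g'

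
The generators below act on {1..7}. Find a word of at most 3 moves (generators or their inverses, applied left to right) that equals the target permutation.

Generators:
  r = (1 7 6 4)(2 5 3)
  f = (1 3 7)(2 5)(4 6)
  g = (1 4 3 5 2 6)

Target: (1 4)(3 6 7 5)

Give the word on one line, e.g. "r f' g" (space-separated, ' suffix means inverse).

  after f': (1 7 3)(2 5)(4 6)
  after r: (1 6)(2 3 7)
  after r: (1 4)(3 6 7 5)

f' r r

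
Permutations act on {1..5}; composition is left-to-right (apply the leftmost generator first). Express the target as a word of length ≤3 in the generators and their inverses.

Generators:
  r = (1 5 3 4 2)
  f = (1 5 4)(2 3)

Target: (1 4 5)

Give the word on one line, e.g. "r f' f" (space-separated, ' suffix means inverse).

  after f: (1 5 4)(2 3)
  after f: (1 4 5)

f f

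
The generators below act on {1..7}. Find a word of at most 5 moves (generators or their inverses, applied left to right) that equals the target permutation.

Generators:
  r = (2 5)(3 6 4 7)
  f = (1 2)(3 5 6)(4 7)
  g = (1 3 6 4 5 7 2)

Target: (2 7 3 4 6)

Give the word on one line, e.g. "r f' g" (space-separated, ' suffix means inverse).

f r r g r'

  after f: (1 2)(3 5 6)(4 7)
  after r: (1 5 4 3 2)
  after r: (1 2)(3 5 7)(4 6)
  after g: (2 3 7 6 5)
  after r': (2 7 3 4 6)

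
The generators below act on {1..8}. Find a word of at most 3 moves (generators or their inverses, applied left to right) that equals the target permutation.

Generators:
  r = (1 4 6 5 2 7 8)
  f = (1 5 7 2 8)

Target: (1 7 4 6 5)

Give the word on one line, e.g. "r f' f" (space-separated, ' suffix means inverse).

  after f': (1 8 2 7 5)
  after f': (1 2 5 8 7)
  after r: (1 7 4 6 5)

f' f' r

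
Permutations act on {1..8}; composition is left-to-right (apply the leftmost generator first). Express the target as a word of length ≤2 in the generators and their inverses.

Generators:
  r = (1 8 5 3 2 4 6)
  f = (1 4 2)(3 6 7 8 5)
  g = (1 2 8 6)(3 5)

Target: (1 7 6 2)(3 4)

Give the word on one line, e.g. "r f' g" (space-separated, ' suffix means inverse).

r f'

  after r: (1 8 5 3 2 4 6)
  after f': (1 7 6 2)(3 4)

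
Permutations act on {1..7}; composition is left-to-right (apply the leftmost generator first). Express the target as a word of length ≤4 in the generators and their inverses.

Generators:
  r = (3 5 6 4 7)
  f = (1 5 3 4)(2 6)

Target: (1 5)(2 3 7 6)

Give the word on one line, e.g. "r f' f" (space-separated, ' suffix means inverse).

f' r' r'

  after f': (1 4 3 5)(2 6)
  after r': (1 6 2 5)(4 7)
  after r': (1 5)(2 3 7 6)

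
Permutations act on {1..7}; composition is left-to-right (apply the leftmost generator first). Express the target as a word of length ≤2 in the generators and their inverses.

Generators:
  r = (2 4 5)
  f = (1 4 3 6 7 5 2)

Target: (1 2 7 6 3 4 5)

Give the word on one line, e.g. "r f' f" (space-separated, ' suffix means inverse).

r' f'

  after r': (2 5 4)
  after f': (1 2 7 6 3 4 5)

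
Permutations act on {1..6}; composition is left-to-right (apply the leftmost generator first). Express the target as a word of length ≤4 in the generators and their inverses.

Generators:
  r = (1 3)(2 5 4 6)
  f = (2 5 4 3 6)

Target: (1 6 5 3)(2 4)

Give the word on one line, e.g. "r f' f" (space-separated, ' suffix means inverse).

r f

  after r: (1 3)(2 5 4 6)
  after f: (1 6 5 3)(2 4)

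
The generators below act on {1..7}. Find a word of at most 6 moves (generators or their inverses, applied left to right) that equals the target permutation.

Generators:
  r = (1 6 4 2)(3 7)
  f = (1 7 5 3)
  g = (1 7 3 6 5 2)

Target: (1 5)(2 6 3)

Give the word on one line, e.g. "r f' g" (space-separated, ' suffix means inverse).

g' f g f f

  after g': (1 2 5 6 3 7)
  after f: (1 2 3 5 6)
  after g: (2 6 7 3)
  after f: (1 7)(2 6 5 3)
  after f: (1 5)(2 6 3)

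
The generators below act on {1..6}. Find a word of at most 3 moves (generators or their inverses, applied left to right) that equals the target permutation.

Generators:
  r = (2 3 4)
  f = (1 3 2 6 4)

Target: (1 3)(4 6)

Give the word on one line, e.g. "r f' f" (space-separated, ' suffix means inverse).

  after f': (1 4 6 2 3)
  after r: (1 2 4 6 3)
  after r: (1 3)(4 6)

f' r r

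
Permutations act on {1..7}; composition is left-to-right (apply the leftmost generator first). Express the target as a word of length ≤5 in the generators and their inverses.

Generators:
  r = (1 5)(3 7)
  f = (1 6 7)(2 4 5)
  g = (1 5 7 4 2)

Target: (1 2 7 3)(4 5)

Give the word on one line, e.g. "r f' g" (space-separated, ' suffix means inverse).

  after r: (1 5)(3 7)
  after g': (2 4 7 3 5)
  after g': (1 2 7 3)(4 5)

r g' g'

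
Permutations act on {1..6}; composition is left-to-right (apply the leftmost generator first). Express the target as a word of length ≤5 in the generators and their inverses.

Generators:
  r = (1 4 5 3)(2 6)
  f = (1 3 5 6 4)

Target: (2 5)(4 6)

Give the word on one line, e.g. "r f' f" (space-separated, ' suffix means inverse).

f' r' f r

  after f': (1 4 6 5 3)
  after r': (2 6 4)
  after f: (1 3 5 6)(2 4)
  after r: (2 5)(4 6)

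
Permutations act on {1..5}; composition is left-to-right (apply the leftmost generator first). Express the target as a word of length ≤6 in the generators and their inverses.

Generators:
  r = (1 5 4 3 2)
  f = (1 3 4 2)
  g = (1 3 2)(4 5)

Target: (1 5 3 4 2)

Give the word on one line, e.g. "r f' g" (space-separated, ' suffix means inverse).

f' f' f' r' g

  after f': (1 2 4 3)
  after f': (1 4)(2 3)
  after f': (1 3 4 2)
  after r': (1 4 3 5)
  after g: (1 5 3 4 2)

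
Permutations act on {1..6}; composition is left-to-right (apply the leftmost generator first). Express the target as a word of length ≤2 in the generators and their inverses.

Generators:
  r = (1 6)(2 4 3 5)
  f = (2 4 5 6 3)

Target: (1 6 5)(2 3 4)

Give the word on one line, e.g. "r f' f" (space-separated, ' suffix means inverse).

f r

  after f: (2 4 5 6 3)
  after r: (1 6 5)(2 3 4)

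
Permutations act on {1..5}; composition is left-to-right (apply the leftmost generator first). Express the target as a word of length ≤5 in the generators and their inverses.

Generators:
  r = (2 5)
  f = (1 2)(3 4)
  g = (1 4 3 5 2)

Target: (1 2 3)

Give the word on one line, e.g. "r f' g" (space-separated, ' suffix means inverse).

  after g': (1 2 5 3 4)
  after g': (1 5 4 2 3)
  after f: (1 5 3 2 4)
  after g: (1 2 3)

g' g' f g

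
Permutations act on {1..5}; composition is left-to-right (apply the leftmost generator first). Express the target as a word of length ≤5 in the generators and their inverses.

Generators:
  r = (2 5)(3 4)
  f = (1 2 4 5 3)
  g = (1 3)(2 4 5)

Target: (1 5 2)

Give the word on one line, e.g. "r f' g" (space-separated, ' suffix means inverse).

  after g': (1 3)(2 5 4)
  after f: (2 3)
  after f: (1 2)(3 4 5)
  after g: (1 4 2 3 5)
  after f: (1 5 2)

g' f f g f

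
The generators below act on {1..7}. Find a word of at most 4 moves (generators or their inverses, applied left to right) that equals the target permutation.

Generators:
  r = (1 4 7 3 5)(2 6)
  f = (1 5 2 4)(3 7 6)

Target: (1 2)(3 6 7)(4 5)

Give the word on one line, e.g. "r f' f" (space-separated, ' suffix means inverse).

f f

  after f: (1 5 2 4)(3 7 6)
  after f: (1 2)(3 6 7)(4 5)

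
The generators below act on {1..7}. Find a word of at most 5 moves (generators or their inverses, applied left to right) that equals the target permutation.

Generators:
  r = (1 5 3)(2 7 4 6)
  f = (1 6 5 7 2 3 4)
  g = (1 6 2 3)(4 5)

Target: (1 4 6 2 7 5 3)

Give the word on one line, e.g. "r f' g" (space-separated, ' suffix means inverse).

f' g' g'

  after f': (1 4 3 2 7 5 6)
  after g': (1 5)(2 7 4)(3 6)
  after g': (1 4 6 2 7 5 3)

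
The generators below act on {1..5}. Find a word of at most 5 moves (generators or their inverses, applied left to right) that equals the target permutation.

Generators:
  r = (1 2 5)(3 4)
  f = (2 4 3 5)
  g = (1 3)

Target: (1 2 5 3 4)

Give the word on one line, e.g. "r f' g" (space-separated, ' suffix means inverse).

f g f' f'

  after f: (2 4 3 5)
  after g: (1 3 5 2 4)
  after f': (1 4)
  after f': (1 2 5 3 4)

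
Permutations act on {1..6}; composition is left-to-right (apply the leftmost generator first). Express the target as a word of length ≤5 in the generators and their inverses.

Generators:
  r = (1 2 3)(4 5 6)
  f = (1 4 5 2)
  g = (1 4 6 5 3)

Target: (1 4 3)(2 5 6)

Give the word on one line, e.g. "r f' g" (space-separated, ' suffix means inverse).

  after g': (1 3 5 6 4)
  after g': (1 5 4 3 6)
  after r: (1 6 2 3 4)
  after g': (1 4 3)(2 5 6)

g' g' r g'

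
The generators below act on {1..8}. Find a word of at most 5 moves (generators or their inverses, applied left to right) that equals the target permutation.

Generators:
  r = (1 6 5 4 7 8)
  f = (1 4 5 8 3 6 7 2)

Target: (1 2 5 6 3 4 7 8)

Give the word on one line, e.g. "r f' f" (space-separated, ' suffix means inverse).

  after f': (1 2 7 6 3 8 5 4)
  after r': (1 2 4 8 6 3 7)
  after r': (1 2 5 6 3 4 7 8)

f' r' r'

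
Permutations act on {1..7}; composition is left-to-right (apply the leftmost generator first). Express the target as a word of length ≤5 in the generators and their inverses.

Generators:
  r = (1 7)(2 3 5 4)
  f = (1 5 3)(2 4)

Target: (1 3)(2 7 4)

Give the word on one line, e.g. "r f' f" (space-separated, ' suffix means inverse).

f' r' f' r' f

  after f': (1 3 5)(2 4)
  after r': (1 2 5 7)
  after f': (1 4 2)(3 5 7)
  after r': (1 5)(2 7)
  after f: (1 3)(2 7 4)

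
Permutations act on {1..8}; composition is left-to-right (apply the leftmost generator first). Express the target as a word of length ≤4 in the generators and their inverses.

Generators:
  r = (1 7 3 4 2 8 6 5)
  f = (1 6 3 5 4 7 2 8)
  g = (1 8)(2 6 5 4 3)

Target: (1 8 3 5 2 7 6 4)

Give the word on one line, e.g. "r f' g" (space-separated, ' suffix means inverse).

r' r' r'

  after r': (1 5 6 8 2 4 3 7)
  after r': (1 6 2 3)(4 7 5 8)
  after r': (1 8 3 5 2 7 6 4)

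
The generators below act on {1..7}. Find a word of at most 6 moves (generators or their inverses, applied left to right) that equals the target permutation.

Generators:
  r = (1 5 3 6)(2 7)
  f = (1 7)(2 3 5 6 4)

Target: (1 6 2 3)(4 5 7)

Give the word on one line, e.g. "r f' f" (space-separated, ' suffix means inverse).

r' f' r' r'

  after r': (1 6 3 5)(2 7)
  after f': (1 5 7 4 6 2)
  after r': (2 6 7 4 3 5)
  after r': (1 6 2 3)(4 5 7)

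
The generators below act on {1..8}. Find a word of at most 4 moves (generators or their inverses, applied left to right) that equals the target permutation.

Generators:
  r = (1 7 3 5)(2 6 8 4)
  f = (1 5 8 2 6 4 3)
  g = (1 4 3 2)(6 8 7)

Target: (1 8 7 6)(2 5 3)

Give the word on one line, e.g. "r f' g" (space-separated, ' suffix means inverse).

  after r': (1 5 3 7)(2 4 8 6)
  after g': (1 5 4 6 3 8 7 2)
  after f: (1 8 7 6)(2 5 3)

r' g' f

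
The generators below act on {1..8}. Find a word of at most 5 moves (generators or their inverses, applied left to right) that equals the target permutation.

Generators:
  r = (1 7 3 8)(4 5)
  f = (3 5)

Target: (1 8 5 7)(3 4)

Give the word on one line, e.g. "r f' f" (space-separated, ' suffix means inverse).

f r' f f f

  after f: (3 5)
  after r': (1 8 3 4 5 7)
  after f: (1 8 5 7)(3 4)
  after f: (1 8 3 4 5 7)
  after f: (1 8 5 7)(3 4)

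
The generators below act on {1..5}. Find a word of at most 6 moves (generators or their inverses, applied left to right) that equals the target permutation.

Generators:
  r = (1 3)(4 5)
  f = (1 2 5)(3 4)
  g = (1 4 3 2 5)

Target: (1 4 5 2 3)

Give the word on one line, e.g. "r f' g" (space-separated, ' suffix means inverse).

  after r: (1 3)(4 5)
  after g': (1 4 2 3 5)
  after f': (1 3 2 4)
  after f': (1 4 5 2 3)

r g' f' f'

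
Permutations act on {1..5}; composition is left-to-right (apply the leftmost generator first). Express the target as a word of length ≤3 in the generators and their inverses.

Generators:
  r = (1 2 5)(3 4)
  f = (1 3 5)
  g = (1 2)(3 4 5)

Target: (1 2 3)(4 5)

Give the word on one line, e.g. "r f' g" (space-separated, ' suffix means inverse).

g' f

  after g': (1 2)(3 5 4)
  after f: (1 2 3)(4 5)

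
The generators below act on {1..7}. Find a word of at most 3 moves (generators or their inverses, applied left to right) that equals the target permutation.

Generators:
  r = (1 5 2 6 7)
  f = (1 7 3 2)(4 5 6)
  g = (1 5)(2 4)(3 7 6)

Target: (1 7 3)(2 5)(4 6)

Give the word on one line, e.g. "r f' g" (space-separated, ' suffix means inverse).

  after r': (1 7 6 2 5)
  after g: (1 6 4 2)(3 7)
  after r: (1 7 3)(2 5)(4 6)

r' g r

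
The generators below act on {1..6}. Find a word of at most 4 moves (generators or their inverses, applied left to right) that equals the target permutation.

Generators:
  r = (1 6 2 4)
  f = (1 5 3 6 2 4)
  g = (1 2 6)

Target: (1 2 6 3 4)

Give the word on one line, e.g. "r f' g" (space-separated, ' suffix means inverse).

  after f: (1 5 3 6 2 4)
  after g: (1 5 3)(2 4)
  after f': (3 4 6)
  after g: (1 2 6 3 4)

f g f' g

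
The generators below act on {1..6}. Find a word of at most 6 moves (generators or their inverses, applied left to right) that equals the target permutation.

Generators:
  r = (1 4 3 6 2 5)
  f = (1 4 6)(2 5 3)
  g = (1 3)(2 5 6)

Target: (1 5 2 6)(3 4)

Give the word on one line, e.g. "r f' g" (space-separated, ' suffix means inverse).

g' r g g

  after g': (1 3)(2 6 5)
  after r: (1 6)(3 4)
  after g: (1 2 5 6 3 4)
  after g: (1 5 2 6)(3 4)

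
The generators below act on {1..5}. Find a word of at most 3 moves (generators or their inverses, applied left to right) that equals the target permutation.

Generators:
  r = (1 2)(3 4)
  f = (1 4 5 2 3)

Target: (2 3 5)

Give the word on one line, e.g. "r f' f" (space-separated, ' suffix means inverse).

  after f': (1 3 2 5 4)
  after f': (1 2 4 3 5)
  after r: (2 3 5)

f' f' r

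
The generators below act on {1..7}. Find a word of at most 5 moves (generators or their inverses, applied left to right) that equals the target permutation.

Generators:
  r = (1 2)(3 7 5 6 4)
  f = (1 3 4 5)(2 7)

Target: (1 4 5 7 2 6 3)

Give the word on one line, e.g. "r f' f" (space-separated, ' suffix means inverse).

  after f': (1 5 4 3)(2 7)
  after r: (1 6 4 7)(2 5 3)
  after r: (1 4 5 7 2 6 3)

f' r r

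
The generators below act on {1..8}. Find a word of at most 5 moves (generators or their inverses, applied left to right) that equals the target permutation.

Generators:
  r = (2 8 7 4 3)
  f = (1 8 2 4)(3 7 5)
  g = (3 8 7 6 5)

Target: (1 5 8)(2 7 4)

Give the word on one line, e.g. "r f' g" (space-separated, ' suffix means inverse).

  after r: (2 8 7 4 3)
  after f': (1 4 5 7 2)(3 8)
  after r': (1 7 3 2)(4 5 8)
  after f: (1 5 2 8)(3 4)
  after r: (1 5 8)(2 7 4)

r f' r' f r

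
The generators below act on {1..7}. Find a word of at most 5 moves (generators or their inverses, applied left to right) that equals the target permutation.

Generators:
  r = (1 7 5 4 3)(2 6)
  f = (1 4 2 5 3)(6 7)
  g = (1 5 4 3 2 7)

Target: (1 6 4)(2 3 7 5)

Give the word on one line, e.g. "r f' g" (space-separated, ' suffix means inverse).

g r' f'

  after g: (1 5 4 3 2 7)
  after r': (1 7 3 6 2)
  after f': (1 6 4)(2 3 7 5)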